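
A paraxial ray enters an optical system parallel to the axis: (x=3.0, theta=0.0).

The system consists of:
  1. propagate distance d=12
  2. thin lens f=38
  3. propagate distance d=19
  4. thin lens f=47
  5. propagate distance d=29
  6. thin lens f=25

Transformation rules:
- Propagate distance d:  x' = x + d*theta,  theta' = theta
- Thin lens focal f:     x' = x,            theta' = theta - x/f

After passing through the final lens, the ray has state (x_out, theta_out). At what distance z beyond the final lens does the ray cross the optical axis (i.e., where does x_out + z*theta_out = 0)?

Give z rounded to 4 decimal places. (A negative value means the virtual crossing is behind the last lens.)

Initial: x=3.0000 theta=0.0000
After 1 (propagate distance d=12): x=3.0000 theta=0.0000
After 2 (thin lens f=38): x=3.0000 theta=-3/38 (≈-0.0789)
After 3 (propagate distance d=19): x=1.5000 theta=-3/38 (≈-0.0789)
After 4 (thin lens f=47): x=1.5000 theta=-99/893 (≈-0.1109)
After 5 (propagate distance d=29): x=-3063/1786 (≈-1.7150) theta=-99/893 (≈-0.1109)
After 6 (thin lens f=25): x=-3063/1786 (≈-1.7150) theta=-1887/44650 (≈-0.0423)
z_focus = -x_out/theta_out = -(-3063/1786)/(-1887/44650) = -25525/629 ≈ -40.5803
Rounded to 4 decimal places: z = -40.5803

Answer: -40.5803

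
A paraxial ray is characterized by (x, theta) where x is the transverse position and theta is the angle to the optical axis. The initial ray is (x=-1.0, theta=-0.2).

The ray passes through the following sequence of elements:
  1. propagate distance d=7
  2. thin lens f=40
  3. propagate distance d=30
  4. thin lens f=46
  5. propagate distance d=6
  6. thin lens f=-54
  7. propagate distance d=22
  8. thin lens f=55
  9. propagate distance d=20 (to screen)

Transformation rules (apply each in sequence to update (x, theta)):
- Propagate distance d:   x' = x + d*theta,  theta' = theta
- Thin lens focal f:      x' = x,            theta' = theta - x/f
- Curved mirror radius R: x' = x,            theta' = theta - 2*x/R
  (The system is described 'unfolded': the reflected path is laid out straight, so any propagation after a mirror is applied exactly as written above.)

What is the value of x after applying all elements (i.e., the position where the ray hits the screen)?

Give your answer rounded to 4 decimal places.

Answer: -8.2109

Derivation:
Initial: x=-1.0000 theta=-0.2000
After 1 (propagate distance d=7): x=-2.4000 theta=-0.2000
After 2 (thin lens f=40): x=-2.4000 theta=-0.1400
After 3 (propagate distance d=30): x=-6.6000 theta=-0.1400
After 4 (thin lens f=46): x=-6.6000 theta=2/575 (≈0.0035)
After 5 (propagate distance d=6): x=-3783/575 (≈-6.5791) theta=2/575 (≈0.0035)
After 6 (thin lens f=-54): x=-3783/575 (≈-6.5791) theta=-49/414 (≈-0.1184)
After 7 (propagate distance d=22): x=-47522/5175 (≈-9.1830) theta=-49/414 (≈-0.1184)
After 8 (thin lens f=55): x=-47522/5175 (≈-9.1830) theta=401/8250 (≈0.0486)
After 9 (propagate distance d=20 (to screen)): x=-467404/56925 (≈-8.2109) theta=401/8250 (≈0.0486)
Rounded to 4 decimal places: x = -8.2109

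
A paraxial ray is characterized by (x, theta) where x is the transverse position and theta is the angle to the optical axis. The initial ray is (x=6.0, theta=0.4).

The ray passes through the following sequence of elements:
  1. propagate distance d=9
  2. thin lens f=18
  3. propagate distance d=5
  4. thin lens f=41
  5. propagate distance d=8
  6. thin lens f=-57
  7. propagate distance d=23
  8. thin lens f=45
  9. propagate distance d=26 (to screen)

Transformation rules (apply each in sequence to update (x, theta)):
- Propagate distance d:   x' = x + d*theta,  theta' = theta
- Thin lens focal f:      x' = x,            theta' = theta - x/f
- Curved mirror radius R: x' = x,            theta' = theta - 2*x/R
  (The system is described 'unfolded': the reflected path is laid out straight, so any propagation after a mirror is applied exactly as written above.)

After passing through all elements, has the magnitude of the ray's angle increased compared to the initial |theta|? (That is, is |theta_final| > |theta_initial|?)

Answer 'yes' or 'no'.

Initial: x=6.0000 theta=0.4000
After 1 (propagate distance d=9): x=9.6000 theta=0.4000
After 2 (thin lens f=18): x=9.6000 theta=-2/15 (≈-0.1333)
After 3 (propagate distance d=5): x=134/15 (≈8.9333) theta=-2/15 (≈-0.1333)
After 4 (thin lens f=41): x=134/15 (≈8.9333) theta=-72/205 (≈-0.3512)
After 5 (propagate distance d=8): x=3766/615 (≈6.1236) theta=-72/205 (≈-0.3512)
After 6 (thin lens f=-57): x=3766/615 (≈6.1236) theta=-8546/35055 (≈-0.2438)
After 7 (propagate distance d=23): x=18104/35055 (≈0.5164) theta=-8546/35055 (≈-0.2438)
After 8 (thin lens f=45): x=18104/35055 (≈0.5164) theta=-402674/1577475 (≈-0.2553)
After 9 (propagate distance d=26 (to screen)): x=-235484/38475 (≈-6.1204) theta=-402674/1577475 (≈-0.2553)
|theta_initial|=0.4000 |theta_final|=402674/1577475 (≈0.2553) -> not increased

Answer: no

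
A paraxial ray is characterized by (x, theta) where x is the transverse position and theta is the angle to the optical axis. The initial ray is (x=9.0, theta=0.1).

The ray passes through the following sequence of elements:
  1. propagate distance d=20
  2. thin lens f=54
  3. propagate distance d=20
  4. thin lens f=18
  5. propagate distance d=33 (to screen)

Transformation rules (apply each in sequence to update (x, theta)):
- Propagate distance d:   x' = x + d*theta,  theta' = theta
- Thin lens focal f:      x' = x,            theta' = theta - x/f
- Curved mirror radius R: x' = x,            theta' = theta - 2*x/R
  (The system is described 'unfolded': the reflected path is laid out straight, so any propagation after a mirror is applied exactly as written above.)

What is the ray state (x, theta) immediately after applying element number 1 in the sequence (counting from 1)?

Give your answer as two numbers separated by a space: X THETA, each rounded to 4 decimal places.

Answer: 11.0000 0.1000

Derivation:
Initial: x=9.0000 theta=0.1000
After 1 (propagate distance d=20): x=11.0000 theta=0.1000
Rounded to 4 decimal places: x = 11.0000, theta = 0.1000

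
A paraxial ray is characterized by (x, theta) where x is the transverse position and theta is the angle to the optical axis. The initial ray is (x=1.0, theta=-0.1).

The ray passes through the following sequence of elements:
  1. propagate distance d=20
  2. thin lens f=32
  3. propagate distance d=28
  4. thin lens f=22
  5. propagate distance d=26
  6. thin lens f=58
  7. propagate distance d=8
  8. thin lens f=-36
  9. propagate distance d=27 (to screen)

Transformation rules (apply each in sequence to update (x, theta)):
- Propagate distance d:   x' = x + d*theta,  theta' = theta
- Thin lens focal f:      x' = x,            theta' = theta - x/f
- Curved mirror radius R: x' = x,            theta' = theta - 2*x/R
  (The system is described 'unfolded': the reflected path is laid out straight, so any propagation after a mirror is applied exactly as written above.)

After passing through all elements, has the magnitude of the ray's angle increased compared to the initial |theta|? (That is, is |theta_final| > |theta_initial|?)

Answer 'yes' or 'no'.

Answer: no

Derivation:
Initial: x=1.0000 theta=-0.1000
After 1 (propagate distance d=20): x=-1.0000 theta=-0.1000
After 2 (thin lens f=32): x=-1.0000 theta=-11/160 (≈-0.0688)
After 3 (propagate distance d=28): x=-2.9250 theta=-11/160 (≈-0.0688)
After 4 (thin lens f=22): x=-2.9250 theta=113/1760 (≈0.0642)
After 5 (propagate distance d=26): x=-221/176 (≈-1.2557) theta=113/1760 (≈0.0642)
After 6 (thin lens f=58): x=-221/176 (≈-1.2557) theta=2191/25520 (≈0.0859)
After 7 (propagate distance d=8): x=-14517/25520 (≈-0.5688) theta=2191/25520 (≈0.0859)
After 8 (thin lens f=-36): x=-14517/25520 (≈-0.5688) theta=7151/102080 (≈0.0701)
After 9 (propagate distance d=27 (to screen)): x=135009/102080 (≈1.3226) theta=7151/102080 (≈0.0701)
|theta_initial|=0.1000 |theta_final|=7151/102080 (≈0.0701) -> not increased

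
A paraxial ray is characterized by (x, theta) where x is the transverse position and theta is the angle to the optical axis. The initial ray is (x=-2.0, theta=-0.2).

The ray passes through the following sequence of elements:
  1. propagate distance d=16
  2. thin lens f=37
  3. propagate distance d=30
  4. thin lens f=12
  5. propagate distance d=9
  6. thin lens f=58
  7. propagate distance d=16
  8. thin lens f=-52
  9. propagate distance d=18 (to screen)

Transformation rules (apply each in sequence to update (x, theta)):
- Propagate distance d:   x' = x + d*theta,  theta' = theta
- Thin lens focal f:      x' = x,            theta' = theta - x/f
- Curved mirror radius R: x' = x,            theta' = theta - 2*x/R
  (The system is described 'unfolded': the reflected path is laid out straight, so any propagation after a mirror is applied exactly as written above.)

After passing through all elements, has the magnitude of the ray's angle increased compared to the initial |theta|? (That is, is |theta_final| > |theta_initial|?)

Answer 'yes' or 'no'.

Answer: yes

Derivation:
Initial: x=-2.0000 theta=-0.2000
After 1 (propagate distance d=16): x=-5.2000 theta=-0.2000
After 2 (thin lens f=37): x=-5.2000 theta=-11/185 (≈-0.0595)
After 3 (propagate distance d=30): x=-1292/185 (≈-6.9838) theta=-11/185 (≈-0.0595)
After 4 (thin lens f=12): x=-1292/185 (≈-6.9838) theta=58/111 (≈0.5225)
After 5 (propagate distance d=9): x=-422/185 (≈-2.2811) theta=58/111 (≈0.5225)
After 6 (thin lens f=58): x=-422/185 (≈-2.2811) theta=9043/16095 (≈0.5619)
After 7 (propagate distance d=16): x=107974/16095 (≈6.7085) theta=9043/16095 (≈0.5619)
After 8 (thin lens f=-52): x=107974/16095 (≈6.7085) theta=57821/83694 (≈0.6909)
After 9 (propagate distance d=18 (to screen)): x=4005607/209235 (≈19.1441) theta=57821/83694 (≈0.6909)
|theta_initial|=0.2000 |theta_final|=57821/83694 (≈0.6909) -> increased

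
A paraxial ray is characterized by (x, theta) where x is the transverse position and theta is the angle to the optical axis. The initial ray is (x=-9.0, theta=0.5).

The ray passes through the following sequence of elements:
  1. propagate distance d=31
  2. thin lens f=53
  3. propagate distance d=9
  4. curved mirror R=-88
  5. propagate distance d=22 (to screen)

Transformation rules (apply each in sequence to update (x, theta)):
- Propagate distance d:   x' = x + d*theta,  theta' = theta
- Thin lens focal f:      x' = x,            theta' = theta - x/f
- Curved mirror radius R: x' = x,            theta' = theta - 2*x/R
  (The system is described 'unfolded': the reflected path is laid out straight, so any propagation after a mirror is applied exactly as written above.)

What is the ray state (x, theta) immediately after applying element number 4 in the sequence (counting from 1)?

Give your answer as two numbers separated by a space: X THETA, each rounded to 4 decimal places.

Initial: x=-9.0000 theta=0.5000
After 1 (propagate distance d=31): x=6.5000 theta=0.5000
After 2 (thin lens f=53): x=6.5000 theta=20/53 (≈0.3774)
After 3 (propagate distance d=9): x=1049/106 (≈9.8962) theta=20/53 (≈0.3774)
After 4 (curved mirror R=-88): x=1049/106 (≈9.8962) theta=53/88 (≈0.6023)
Rounded to 4 decimal places: x = 9.8962, theta = 0.6023

Answer: 9.8962 0.6023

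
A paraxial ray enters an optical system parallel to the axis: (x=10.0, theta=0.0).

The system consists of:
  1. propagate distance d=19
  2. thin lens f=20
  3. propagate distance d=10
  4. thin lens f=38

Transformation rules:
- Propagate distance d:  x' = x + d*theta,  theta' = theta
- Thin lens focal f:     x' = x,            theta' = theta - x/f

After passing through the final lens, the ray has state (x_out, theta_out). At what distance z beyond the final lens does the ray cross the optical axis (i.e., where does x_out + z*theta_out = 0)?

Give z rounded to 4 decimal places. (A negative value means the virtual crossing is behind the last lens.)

Initial: x=10.0000 theta=0.0000
After 1 (propagate distance d=19): x=10.0000 theta=0.0000
After 2 (thin lens f=20): x=10.0000 theta=-0.5000
After 3 (propagate distance d=10): x=5.0000 theta=-0.5000
After 4 (thin lens f=38): x=5.0000 theta=-12/19 (≈-0.6316)
z_focus = -x_out/theta_out = -(5.0000)/(-12/19) = 95/12 ≈ 7.9167
Rounded to 4 decimal places: z = 7.9167

Answer: 7.9167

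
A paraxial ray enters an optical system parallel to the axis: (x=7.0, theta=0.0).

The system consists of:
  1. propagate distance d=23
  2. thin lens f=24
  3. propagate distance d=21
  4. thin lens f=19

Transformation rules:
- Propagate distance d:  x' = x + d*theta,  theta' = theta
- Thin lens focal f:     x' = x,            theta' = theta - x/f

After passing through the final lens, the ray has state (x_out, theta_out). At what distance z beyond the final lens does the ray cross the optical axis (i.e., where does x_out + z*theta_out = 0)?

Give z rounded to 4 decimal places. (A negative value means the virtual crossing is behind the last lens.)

Initial: x=7.0000 theta=0.0000
After 1 (propagate distance d=23): x=7.0000 theta=0.0000
After 2 (thin lens f=24): x=7.0000 theta=-7/24 (≈-0.2917)
After 3 (propagate distance d=21): x=0.8750 theta=-7/24 (≈-0.2917)
After 4 (thin lens f=19): x=0.8750 theta=-77/228 (≈-0.3377)
z_focus = -x_out/theta_out = -(0.8750)/(-77/228) = 57/22 ≈ 2.5909
Rounded to 4 decimal places: z = 2.5909

Answer: 2.5909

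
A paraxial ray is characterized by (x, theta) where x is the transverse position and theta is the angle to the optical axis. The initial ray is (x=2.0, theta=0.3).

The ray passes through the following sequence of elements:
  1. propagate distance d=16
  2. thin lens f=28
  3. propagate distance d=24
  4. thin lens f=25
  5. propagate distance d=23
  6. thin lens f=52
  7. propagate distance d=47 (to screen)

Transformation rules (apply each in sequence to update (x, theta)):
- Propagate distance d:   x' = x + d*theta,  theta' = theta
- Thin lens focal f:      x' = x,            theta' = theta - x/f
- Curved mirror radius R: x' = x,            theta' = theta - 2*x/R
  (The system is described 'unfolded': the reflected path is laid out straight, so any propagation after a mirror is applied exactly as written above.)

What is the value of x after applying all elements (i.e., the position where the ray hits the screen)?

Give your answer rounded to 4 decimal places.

Initial: x=2.0000 theta=0.3000
After 1 (propagate distance d=16): x=6.8000 theta=0.3000
After 2 (thin lens f=28): x=6.8000 theta=2/35 (≈0.0571)
After 3 (propagate distance d=24): x=286/35 (≈8.1714) theta=2/35 (≈0.0571)
After 4 (thin lens f=25): x=286/35 (≈8.1714) theta=-236/875 (≈-0.2697)
After 5 (propagate distance d=23): x=1.9680 theta=-236/875 (≈-0.2697)
After 6 (thin lens f=52): x=1.9680 theta=-6997/22750 (≈-0.3076)
After 7 (propagate distance d=47 (to screen)): x=-284087/22750 (≈-12.4873) theta=-6997/22750 (≈-0.3076)
Rounded to 4 decimal places: x = -12.4873

Answer: -12.4873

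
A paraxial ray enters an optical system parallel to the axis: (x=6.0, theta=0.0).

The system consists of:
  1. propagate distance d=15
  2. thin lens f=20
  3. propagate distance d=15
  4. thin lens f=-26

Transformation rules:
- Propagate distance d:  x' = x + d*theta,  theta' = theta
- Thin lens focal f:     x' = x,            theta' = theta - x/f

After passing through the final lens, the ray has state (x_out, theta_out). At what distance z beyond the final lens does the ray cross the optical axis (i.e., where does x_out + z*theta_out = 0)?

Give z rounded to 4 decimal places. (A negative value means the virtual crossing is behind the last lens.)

Initial: x=6.0000 theta=0.0000
After 1 (propagate distance d=15): x=6.0000 theta=0.0000
After 2 (thin lens f=20): x=6.0000 theta=-0.3000
After 3 (propagate distance d=15): x=1.5000 theta=-0.3000
After 4 (thin lens f=-26): x=1.5000 theta=-63/260 (≈-0.2423)
z_focus = -x_out/theta_out = -(1.5000)/(-63/260) = 130/21 ≈ 6.1905
Rounded to 4 decimal places: z = 6.1905

Answer: 6.1905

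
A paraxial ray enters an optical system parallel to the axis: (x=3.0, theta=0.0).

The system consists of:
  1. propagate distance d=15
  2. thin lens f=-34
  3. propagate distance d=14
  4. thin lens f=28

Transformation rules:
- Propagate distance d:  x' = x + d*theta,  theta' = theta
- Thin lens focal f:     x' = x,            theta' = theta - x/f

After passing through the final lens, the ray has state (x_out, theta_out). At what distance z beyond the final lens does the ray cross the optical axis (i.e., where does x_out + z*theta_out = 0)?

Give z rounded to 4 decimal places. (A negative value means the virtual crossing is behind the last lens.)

Initial: x=3.0000 theta=0.0000
After 1 (propagate distance d=15): x=3.0000 theta=0.0000
After 2 (thin lens f=-34): x=3.0000 theta=3/34 (≈0.0882)
After 3 (propagate distance d=14): x=72/17 (≈4.2353) theta=3/34 (≈0.0882)
After 4 (thin lens f=28): x=72/17 (≈4.2353) theta=-15/238 (≈-0.0630)
z_focus = -x_out/theta_out = -(72/17)/(-15/238) = 67.2000
Rounded to 4 decimal places: z = 67.2000

Answer: 67.2000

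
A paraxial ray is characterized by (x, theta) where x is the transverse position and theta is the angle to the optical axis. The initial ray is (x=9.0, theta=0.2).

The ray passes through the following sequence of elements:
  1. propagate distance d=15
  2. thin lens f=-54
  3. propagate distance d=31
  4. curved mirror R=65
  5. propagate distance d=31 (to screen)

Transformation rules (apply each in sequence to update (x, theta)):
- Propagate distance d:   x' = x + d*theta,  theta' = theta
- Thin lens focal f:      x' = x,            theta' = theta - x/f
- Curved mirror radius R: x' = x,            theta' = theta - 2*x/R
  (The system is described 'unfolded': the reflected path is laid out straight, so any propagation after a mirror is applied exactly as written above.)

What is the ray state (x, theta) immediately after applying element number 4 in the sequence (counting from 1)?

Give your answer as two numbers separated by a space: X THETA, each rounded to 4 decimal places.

Initial: x=9.0000 theta=0.2000
After 1 (propagate distance d=15): x=12.0000 theta=0.2000
After 2 (thin lens f=-54): x=12.0000 theta=19/45 (≈0.4222)
After 3 (propagate distance d=31): x=1129/45 (≈25.0889) theta=19/45 (≈0.4222)
After 4 (curved mirror R=65): x=1129/45 (≈25.0889) theta=-341/975 (≈-0.3497)
Rounded to 4 decimal places: x = 25.0889, theta = -0.3497

Answer: 25.0889 -0.3497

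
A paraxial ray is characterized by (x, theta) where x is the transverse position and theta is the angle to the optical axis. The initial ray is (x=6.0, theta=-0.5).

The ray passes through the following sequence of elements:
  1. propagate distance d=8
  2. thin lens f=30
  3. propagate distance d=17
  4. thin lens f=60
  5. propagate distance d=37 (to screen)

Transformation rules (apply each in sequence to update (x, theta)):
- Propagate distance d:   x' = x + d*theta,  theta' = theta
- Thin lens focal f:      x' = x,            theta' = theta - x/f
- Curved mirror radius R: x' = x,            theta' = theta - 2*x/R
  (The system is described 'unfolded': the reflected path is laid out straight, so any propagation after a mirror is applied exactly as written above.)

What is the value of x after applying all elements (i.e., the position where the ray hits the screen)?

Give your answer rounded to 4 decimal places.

Initial: x=6.0000 theta=-0.5000
After 1 (propagate distance d=8): x=2.0000 theta=-0.5000
After 2 (thin lens f=30): x=2.0000 theta=-17/30 (≈-0.5667)
After 3 (propagate distance d=17): x=-229/30 (≈-7.6333) theta=-17/30 (≈-0.5667)
After 4 (thin lens f=60): x=-229/30 (≈-7.6333) theta=-791/1800 (≈-0.4394)
After 5 (propagate distance d=37 (to screen)): x=-43007/1800 (≈-23.8928) theta=-791/1800 (≈-0.4394)
Rounded to 4 decimal places: x = -23.8928

Answer: -23.8928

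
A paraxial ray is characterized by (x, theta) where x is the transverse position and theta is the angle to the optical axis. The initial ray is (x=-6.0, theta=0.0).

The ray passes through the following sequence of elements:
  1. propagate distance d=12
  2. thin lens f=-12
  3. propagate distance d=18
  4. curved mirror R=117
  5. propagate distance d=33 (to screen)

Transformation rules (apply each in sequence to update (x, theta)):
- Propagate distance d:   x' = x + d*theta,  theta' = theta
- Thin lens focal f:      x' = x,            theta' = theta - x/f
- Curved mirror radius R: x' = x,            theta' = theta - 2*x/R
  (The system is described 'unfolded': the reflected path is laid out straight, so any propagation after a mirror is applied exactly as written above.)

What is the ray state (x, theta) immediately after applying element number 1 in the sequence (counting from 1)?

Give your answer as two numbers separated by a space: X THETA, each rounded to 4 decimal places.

Initial: x=-6.0000 theta=0.0000
After 1 (propagate distance d=12): x=-6.0000 theta=0.0000
Rounded to 4 decimal places: x = -6.0000, theta = 0.0000

Answer: -6.0000 0.0000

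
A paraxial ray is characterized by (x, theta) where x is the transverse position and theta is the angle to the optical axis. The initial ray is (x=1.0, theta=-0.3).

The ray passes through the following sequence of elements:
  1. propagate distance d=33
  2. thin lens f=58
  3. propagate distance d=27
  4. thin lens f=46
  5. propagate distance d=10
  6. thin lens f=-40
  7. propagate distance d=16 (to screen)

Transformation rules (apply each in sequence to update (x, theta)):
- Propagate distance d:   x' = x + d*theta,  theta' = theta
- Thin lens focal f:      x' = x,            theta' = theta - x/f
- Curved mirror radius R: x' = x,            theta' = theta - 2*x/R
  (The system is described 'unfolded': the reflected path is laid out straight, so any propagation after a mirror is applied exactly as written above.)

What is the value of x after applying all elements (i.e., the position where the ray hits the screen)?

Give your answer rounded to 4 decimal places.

Initial: x=1.0000 theta=-0.3000
After 1 (propagate distance d=33): x=-8.9000 theta=-0.3000
After 2 (thin lens f=58): x=-8.9000 theta=-17/116 (≈-0.1466)
After 3 (propagate distance d=27): x=-7457/580 (≈-12.8569) theta=-17/116 (≈-0.1466)
After 4 (thin lens f=46): x=-7457/580 (≈-12.8569) theta=3547/26680 (≈0.1329)
After 5 (propagate distance d=10): x=-38444/3335 (≈-11.5274) theta=3547/26680 (≈0.1329)
After 6 (thin lens f=-40): x=-38444/3335 (≈-11.5274) theta=-20709/133400 (≈-0.1552)
After 7 (propagate distance d=16 (to screen)): x=-233638/16675 (≈-14.0113) theta=-20709/133400 (≈-0.1552)
Rounded to 4 decimal places: x = -14.0113

Answer: -14.0113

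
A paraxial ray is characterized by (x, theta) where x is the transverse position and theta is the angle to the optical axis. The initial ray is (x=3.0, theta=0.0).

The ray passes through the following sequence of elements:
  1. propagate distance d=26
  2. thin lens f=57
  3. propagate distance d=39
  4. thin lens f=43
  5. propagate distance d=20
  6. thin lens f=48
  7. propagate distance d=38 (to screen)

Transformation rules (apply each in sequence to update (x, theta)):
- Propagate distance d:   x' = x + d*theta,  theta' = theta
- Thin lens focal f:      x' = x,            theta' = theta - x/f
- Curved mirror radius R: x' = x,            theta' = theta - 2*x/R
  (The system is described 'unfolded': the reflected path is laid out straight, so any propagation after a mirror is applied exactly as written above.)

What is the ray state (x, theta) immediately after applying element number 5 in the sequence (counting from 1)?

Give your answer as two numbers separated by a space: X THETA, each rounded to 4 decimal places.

Answer: -0.5459 -0.0747

Derivation:
Initial: x=3.0000 theta=0.0000
After 1 (propagate distance d=26): x=3.0000 theta=0.0000
After 2 (thin lens f=57): x=3.0000 theta=-1/19 (≈-0.0526)
After 3 (propagate distance d=39): x=18/19 (≈0.9474) theta=-1/19 (≈-0.0526)
After 4 (thin lens f=43): x=18/19 (≈0.9474) theta=-61/817 (≈-0.0747)
After 5 (propagate distance d=20): x=-446/817 (≈-0.5459) theta=-61/817 (≈-0.0747)
Rounded to 4 decimal places: x = -0.5459, theta = -0.0747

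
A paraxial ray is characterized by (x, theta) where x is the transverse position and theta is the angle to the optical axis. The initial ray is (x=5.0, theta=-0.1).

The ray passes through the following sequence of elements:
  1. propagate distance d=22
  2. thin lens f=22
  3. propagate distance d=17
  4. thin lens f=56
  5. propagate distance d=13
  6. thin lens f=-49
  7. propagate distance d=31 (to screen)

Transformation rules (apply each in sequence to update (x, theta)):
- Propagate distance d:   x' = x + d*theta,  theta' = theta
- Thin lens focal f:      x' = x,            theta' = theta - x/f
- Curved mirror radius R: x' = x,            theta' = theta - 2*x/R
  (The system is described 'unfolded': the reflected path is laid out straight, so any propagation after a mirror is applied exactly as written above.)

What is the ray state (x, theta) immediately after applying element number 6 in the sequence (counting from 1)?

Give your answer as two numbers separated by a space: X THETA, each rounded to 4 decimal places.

Initial: x=5.0000 theta=-0.1000
After 1 (propagate distance d=22): x=2.8000 theta=-0.1000
After 2 (thin lens f=22): x=2.8000 theta=-5/22 (≈-0.2273)
After 3 (propagate distance d=17): x=-117/110 (≈-1.0636) theta=-5/22 (≈-0.2273)
After 4 (thin lens f=56): x=-117/110 (≈-1.0636) theta=-1283/6160 (≈-0.2083)
After 5 (propagate distance d=13): x=-23231/6160 (≈-3.7713) theta=-1283/6160 (≈-0.2083)
After 6 (thin lens f=-49): x=-23231/6160 (≈-3.7713) theta=-43049/150920 (≈-0.2852)
Rounded to 4 decimal places: x = -3.7713, theta = -0.2852

Answer: -3.7713 -0.2852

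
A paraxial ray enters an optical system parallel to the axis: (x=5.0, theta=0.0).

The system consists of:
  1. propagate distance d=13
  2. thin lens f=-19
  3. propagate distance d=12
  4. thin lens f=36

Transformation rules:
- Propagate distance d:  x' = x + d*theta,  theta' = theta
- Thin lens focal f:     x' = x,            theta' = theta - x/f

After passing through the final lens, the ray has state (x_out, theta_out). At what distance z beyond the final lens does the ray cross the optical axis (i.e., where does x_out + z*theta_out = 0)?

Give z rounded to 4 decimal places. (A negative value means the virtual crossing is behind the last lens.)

Initial: x=5.0000 theta=0.0000
After 1 (propagate distance d=13): x=5.0000 theta=0.0000
After 2 (thin lens f=-19): x=5.0000 theta=5/19 (≈0.2632)
After 3 (propagate distance d=12): x=155/19 (≈8.1579) theta=5/19 (≈0.2632)
After 4 (thin lens f=36): x=155/19 (≈8.1579) theta=25/684 (≈0.0365)
z_focus = -x_out/theta_out = -(155/19)/(25/684) = -223.2000
Rounded to 4 decimal places: z = -223.2000

Answer: -223.2000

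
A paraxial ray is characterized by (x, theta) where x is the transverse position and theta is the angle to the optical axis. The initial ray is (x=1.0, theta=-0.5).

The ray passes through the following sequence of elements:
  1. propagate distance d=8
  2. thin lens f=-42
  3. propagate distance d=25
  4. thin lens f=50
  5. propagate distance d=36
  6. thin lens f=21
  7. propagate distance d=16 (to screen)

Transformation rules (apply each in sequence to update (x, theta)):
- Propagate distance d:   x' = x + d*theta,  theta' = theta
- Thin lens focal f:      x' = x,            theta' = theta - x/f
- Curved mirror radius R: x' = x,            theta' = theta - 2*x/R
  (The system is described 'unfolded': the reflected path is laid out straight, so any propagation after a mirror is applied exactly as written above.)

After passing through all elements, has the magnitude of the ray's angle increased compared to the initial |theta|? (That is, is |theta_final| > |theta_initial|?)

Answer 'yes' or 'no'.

Answer: yes

Derivation:
Initial: x=1.0000 theta=-0.5000
After 1 (propagate distance d=8): x=-3.0000 theta=-0.5000
After 2 (thin lens f=-42): x=-3.0000 theta=-4/7 (≈-0.5714)
After 3 (propagate distance d=25): x=-121/7 (≈-17.2857) theta=-4/7 (≈-0.5714)
After 4 (thin lens f=50): x=-121/7 (≈-17.2857) theta=-79/350 (≈-0.2257)
After 5 (propagate distance d=36): x=-4447/175 (≈-25.4114) theta=-79/350 (≈-0.2257)
After 6 (thin lens f=21): x=-4447/175 (≈-25.4114) theta=1447/1470 (≈0.9844)
After 7 (propagate distance d=16 (to screen)): x=-35507/3675 (≈-9.6618) theta=1447/1470 (≈0.9844)
|theta_initial|=0.5000 |theta_final|=1447/1470 (≈0.9844) -> increased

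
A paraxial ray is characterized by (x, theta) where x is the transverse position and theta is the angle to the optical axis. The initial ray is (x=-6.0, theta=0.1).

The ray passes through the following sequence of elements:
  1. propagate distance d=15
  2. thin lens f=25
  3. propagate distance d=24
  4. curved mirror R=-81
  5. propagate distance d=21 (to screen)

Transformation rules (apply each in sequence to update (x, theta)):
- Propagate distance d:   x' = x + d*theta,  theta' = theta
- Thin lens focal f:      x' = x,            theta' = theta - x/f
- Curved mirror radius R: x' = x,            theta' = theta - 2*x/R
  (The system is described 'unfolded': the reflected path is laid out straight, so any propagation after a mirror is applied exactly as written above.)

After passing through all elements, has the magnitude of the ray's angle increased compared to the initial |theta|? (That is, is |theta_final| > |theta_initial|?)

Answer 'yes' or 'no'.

Answer: yes

Derivation:
Initial: x=-6.0000 theta=0.1000
After 1 (propagate distance d=15): x=-4.5000 theta=0.1000
After 2 (thin lens f=25): x=-4.5000 theta=0.2800
After 3 (propagate distance d=24): x=2.2200 theta=0.2800
After 4 (curved mirror R=-81): x=2.2200 theta=226/675 (≈0.3348)
After 5 (propagate distance d=21 (to screen)): x=4163/450 (≈9.2511) theta=226/675 (≈0.3348)
|theta_initial|=0.1000 |theta_final|=226/675 (≈0.3348) -> increased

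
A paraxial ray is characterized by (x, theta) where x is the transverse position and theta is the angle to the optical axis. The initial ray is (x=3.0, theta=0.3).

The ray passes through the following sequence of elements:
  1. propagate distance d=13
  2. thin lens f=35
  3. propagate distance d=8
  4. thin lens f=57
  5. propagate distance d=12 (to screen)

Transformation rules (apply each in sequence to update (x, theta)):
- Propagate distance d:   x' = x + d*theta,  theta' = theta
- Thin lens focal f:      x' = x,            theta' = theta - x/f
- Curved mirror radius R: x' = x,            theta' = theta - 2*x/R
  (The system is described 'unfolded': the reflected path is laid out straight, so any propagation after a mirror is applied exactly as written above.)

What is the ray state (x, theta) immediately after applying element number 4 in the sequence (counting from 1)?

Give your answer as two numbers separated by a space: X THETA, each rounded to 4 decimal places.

Initial: x=3.0000 theta=0.3000
After 1 (propagate distance d=13): x=6.9000 theta=0.3000
After 2 (thin lens f=35): x=6.9000 theta=18/175 (≈0.1029)
After 3 (propagate distance d=8): x=2703/350 (≈7.7229) theta=18/175 (≈0.1029)
After 4 (thin lens f=57): x=2703/350 (≈7.7229) theta=-31/950 (≈-0.0326)
Rounded to 4 decimal places: x = 7.7229, theta = -0.0326

Answer: 7.7229 -0.0326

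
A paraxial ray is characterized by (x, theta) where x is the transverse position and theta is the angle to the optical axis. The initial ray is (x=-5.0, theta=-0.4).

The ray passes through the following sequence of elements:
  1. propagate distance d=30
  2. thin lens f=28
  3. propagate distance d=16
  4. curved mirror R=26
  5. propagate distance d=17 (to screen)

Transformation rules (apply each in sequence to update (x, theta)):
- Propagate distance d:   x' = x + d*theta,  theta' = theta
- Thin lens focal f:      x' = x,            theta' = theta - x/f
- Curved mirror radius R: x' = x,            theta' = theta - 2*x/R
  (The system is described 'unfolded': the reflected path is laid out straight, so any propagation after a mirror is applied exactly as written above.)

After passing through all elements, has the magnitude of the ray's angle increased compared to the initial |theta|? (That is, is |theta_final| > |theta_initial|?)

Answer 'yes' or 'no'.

Initial: x=-5.0000 theta=-0.4000
After 1 (propagate distance d=30): x=-17.0000 theta=-0.4000
After 2 (thin lens f=28): x=-17.0000 theta=29/140 (≈0.2071)
After 3 (propagate distance d=16): x=-479/35 (≈-13.6857) theta=29/140 (≈0.2071)
After 4 (curved mirror R=26): x=-479/35 (≈-13.6857) theta=2293/1820 (≈1.2599)
After 5 (propagate distance d=17 (to screen)): x=14073/1820 (≈7.7324) theta=2293/1820 (≈1.2599)
|theta_initial|=0.4000 |theta_final|=2293/1820 (≈1.2599) -> increased

Answer: yes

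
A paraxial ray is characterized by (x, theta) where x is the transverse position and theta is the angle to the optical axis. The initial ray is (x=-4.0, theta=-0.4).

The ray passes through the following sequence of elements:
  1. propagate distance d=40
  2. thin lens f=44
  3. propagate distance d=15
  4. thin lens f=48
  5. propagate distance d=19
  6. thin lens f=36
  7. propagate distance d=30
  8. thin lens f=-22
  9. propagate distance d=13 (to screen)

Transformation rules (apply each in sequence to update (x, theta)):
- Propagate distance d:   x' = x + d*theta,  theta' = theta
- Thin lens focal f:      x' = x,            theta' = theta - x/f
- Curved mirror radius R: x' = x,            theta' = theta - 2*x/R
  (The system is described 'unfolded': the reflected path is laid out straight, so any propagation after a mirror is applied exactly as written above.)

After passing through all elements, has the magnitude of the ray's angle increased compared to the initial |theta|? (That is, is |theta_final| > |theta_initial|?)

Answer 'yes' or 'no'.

Initial: x=-4.0000 theta=-0.4000
After 1 (propagate distance d=40): x=-20.0000 theta=-0.4000
After 2 (thin lens f=44): x=-20.0000 theta=3/55 (≈0.0545)
After 3 (propagate distance d=15): x=-211/11 (≈-19.1818) theta=3/55 (≈0.0545)
After 4 (thin lens f=48): x=-211/11 (≈-19.1818) theta=109/240 (≈0.4542)
After 5 (propagate distance d=19): x=-27859/2640 (≈-10.5527) theta=109/240 (≈0.4542)
After 6 (thin lens f=36): x=-27859/2640 (≈-10.5527) theta=71023/95040 (≈0.7473)
After 7 (propagate distance d=30): x=187961/15840 (≈11.8662) theta=71023/95040 (≈0.7473)
After 8 (thin lens f=-22): x=187961/15840 (≈11.8662) theta=84071/65340 (≈1.2867)
After 9 (propagate distance d=13 (to screen)): x=14946097/522720 (≈28.5929) theta=84071/65340 (≈1.2867)
|theta_initial|=0.4000 |theta_final|=84071/65340 (≈1.2867) -> increased

Answer: yes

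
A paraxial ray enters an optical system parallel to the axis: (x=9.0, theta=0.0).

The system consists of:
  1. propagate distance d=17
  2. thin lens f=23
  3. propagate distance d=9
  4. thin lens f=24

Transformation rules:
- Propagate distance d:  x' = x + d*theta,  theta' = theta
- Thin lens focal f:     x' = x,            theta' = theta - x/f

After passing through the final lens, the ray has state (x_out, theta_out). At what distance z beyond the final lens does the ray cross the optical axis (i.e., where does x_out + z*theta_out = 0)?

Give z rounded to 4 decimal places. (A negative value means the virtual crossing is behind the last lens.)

Initial: x=9.0000 theta=0.0000
After 1 (propagate distance d=17): x=9.0000 theta=0.0000
After 2 (thin lens f=23): x=9.0000 theta=-9/23 (≈-0.3913)
After 3 (propagate distance d=9): x=126/23 (≈5.4783) theta=-9/23 (≈-0.3913)
After 4 (thin lens f=24): x=126/23 (≈5.4783) theta=-57/92 (≈-0.6196)
z_focus = -x_out/theta_out = -(126/23)/(-57/92) = 168/19 ≈ 8.8421
Rounded to 4 decimal places: z = 8.8421

Answer: 8.8421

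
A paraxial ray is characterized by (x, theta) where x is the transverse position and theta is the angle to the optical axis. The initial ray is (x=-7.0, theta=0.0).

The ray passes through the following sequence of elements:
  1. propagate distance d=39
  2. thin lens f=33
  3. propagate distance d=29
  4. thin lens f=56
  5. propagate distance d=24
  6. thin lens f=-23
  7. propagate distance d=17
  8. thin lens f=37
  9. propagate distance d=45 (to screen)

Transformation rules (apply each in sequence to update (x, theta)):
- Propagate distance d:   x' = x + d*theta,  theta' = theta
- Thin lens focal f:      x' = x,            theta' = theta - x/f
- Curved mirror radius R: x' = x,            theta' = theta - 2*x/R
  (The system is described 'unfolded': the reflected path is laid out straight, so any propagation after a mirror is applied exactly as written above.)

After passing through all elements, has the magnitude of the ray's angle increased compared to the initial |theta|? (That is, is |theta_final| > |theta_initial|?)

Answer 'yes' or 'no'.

Answer: yes

Derivation:
Initial: x=-7.0000 theta=0.0000
After 1 (propagate distance d=39): x=-7.0000 theta=0.0000
After 2 (thin lens f=33): x=-7.0000 theta=7/33 (≈0.2121)
After 3 (propagate distance d=29): x=-28/33 (≈-0.8485) theta=7/33 (≈0.2121)
After 4 (thin lens f=56): x=-28/33 (≈-0.8485) theta=5/22 (≈0.2273)
After 5 (propagate distance d=24): x=152/33 (≈4.6061) theta=5/22 (≈0.2273)
After 6 (thin lens f=-23): x=152/33 (≈4.6061) theta=59/138 (≈0.4275)
After 7 (propagate distance d=17): x=18025/1518 (≈11.8742) theta=59/138 (≈0.4275)
After 8 (thin lens f=37): x=18025/1518 (≈11.8742) theta=998/9361 (≈0.1066)
After 9 (propagate distance d=45 (to screen)): x=936385/56166 (≈16.6717) theta=998/9361 (≈0.1066)
|theta_initial|=0.0000 |theta_final|=998/9361 (≈0.1066) -> increased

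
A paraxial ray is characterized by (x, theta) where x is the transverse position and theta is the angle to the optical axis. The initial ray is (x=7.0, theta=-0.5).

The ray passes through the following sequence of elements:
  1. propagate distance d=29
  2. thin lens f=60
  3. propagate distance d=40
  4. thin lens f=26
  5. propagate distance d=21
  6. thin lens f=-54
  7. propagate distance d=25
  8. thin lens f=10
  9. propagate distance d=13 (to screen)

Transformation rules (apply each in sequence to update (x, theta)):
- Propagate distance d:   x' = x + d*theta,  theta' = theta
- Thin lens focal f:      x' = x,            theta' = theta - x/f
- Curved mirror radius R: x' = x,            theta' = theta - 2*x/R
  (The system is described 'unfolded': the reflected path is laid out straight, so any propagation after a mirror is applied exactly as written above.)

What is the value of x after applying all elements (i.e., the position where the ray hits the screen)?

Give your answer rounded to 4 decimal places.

Initial: x=7.0000 theta=-0.5000
After 1 (propagate distance d=29): x=-7.5000 theta=-0.5000
After 2 (thin lens f=60): x=-7.5000 theta=-0.3750
After 3 (propagate distance d=40): x=-22.5000 theta=-0.3750
After 4 (thin lens f=26): x=-22.5000 theta=51/104 (≈0.4904)
After 5 (propagate distance d=21): x=-1269/104 (≈-12.2019) theta=51/104 (≈0.4904)
After 6 (thin lens f=-54): x=-1269/104 (≈-12.2019) theta=55/208 (≈0.2644)
After 7 (propagate distance d=25): x=-1163/208 (≈-5.5913) theta=55/208 (≈0.2644)
After 8 (thin lens f=10): x=-1163/208 (≈-5.5913) theta=1713/2080 (≈0.8236)
After 9 (propagate distance d=13 (to screen)): x=10639/2080 (≈5.1149) theta=1713/2080 (≈0.8236)
Rounded to 4 decimal places: x = 5.1149

Answer: 5.1149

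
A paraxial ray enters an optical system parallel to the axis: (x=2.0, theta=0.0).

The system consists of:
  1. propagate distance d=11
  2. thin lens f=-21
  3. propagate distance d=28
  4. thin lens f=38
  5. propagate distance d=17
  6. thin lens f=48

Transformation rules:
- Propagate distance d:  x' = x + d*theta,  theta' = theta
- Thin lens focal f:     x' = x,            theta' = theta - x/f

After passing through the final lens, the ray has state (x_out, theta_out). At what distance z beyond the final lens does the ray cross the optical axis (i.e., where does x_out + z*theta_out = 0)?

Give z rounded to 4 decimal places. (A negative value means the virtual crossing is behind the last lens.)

Answer: 36.4957

Derivation:
Initial: x=2.0000 theta=0.0000
After 1 (propagate distance d=11): x=2.0000 theta=0.0000
After 2 (thin lens f=-21): x=2.0000 theta=2/21 (≈0.0952)
After 3 (propagate distance d=28): x=14/3 (≈4.6667) theta=2/21 (≈0.0952)
After 4 (thin lens f=38): x=14/3 (≈4.6667) theta=-11/399 (≈-0.0276)
After 5 (propagate distance d=17): x=1675/399 (≈4.1980) theta=-11/399 (≈-0.0276)
After 6 (thin lens f=48): x=1675/399 (≈4.1980) theta=-2203/19152 (≈-0.1150)
z_focus = -x_out/theta_out = -(1675/399)/(-2203/19152) = 80400/2203 ≈ 36.4957
Rounded to 4 decimal places: z = 36.4957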